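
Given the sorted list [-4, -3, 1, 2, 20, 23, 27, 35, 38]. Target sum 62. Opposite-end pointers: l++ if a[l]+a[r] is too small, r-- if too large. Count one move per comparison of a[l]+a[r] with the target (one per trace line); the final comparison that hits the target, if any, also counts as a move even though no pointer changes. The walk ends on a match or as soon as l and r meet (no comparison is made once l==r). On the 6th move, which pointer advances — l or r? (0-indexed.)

[0,8] -4+38=34 <62 → l++
[1,8] -3+38=35 <62 → l++
[2,8] 1+38=39 <62 → l++
[3,8] 2+38=40 <62 → l++
[4,8] 20+38=58 <62 → l++
[5,8] 23+38=61 <62 → l++

l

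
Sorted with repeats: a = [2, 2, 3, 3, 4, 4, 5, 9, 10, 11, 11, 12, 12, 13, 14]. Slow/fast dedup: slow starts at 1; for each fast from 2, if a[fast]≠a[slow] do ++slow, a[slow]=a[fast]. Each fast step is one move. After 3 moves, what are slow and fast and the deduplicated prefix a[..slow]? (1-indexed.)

(s=1,f=2) a[fast]=2=a[slow] dup → fast++
(s=1,f=3) a[fast]=3≠a[slow]=2 write a[2]=3 → slow++,fast++
(s=2,f=4) a[fast]=3=a[slow] dup → fast++

slow=2, fast=5, prefix=[2, 3]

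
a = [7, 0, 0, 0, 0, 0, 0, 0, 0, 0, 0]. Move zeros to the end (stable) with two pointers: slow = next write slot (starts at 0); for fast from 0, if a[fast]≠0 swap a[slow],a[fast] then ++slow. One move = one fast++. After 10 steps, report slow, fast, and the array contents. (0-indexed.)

slow=1, fast=10, a=[7, 0, 0, 0, 0, 0, 0, 0, 0, 0, 0]

slow=0 fast=0: a[fast]=7≠0 swap→a[0]=7, slow++,fast++
slow=1 fast=1: a[fast]=0, fast++
slow=1 fast=2: a[fast]=0, fast++
slow=1 fast=3: a[fast]=0, fast++
slow=1 fast=4: a[fast]=0, fast++
slow=1 fast=5: a[fast]=0, fast++
slow=1 fast=6: a[fast]=0, fast++
slow=1 fast=7: a[fast]=0, fast++
slow=1 fast=8: a[fast]=0, fast++
slow=1 fast=9: a[fast]=0, fast++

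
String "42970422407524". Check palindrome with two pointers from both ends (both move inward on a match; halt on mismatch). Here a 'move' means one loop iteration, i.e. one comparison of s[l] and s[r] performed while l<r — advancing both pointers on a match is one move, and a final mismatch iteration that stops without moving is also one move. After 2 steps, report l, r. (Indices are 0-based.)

l=0 r=13: '4'=='4', l++,r--
l=1 r=12: '2'=='2', l++,r--

l=2, r=11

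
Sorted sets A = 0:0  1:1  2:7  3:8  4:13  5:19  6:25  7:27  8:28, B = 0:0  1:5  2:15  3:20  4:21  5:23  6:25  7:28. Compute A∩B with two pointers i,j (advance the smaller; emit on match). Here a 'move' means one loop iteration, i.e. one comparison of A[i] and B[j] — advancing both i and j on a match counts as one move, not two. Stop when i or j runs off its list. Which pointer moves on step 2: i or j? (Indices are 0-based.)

i=0 j=0: 0==0 emit, i++,j++
i=1 j=1: 1<5, i++

i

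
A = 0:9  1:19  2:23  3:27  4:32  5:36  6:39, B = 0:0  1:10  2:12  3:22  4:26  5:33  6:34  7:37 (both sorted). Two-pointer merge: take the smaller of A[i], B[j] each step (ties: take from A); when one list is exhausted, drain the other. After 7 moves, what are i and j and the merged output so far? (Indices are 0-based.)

i=3, j=4, merged so far=[0, 9, 10, 12, 19, 22, 23]

i=0 j=0: A[i]=9>B[j]=0 take 0, j++
i=0 j=1: A[i]=9<=B[j]=10 take 9, i++
i=1 j=1: A[i]=19>B[j]=10 take 10, j++
i=1 j=2: A[i]=19>B[j]=12 take 12, j++
i=1 j=3: A[i]=19<=B[j]=22 take 19, i++
i=2 j=3: A[i]=23>B[j]=22 take 22, j++
i=2 j=4: A[i]=23<=B[j]=26 take 23, i++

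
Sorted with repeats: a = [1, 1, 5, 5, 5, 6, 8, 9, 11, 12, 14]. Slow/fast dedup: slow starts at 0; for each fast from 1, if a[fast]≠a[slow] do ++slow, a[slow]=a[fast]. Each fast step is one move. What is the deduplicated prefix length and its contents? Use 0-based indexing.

(s=0,f=1) a[fast]=1=a[slow] dup → fast++
(s=0,f=2) a[fast]=5≠a[slow]=1 write a[1]=5 → slow++,fast++
(s=1,f=3) a[fast]=5=a[slow] dup → fast++
(s=1,f=4) a[fast]=5=a[slow] dup → fast++
(s=1,f=5) a[fast]=6≠a[slow]=5 write a[2]=6 → slow++,fast++
(s=2,f=6) a[fast]=8≠a[slow]=6 write a[3]=8 → slow++,fast++
(s=3,f=7) a[fast]=9≠a[slow]=8 write a[4]=9 → slow++,fast++
(s=4,f=8) a[fast]=11≠a[slow]=9 write a[5]=11 → slow++,fast++
(s=5,f=9) a[fast]=12≠a[slow]=11 write a[6]=12 → slow++,fast++
(s=6,f=10) a[fast]=14≠a[slow]=12 write a[7]=14 → slow++,fast++

length 8; prefix = [1, 5, 6, 8, 9, 11, 12, 14]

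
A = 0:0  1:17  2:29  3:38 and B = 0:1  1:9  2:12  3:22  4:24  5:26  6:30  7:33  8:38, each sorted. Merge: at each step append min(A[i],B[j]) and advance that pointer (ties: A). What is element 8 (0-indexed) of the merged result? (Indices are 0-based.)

[i=0,j=0] A[i]=0<=B[j]=1 take 0 → i++
[i=1,j=0] A[i]=17>B[j]=1 take 1 → j++
[i=1,j=1] A[i]=17>B[j]=9 take 9 → j++
[i=1,j=2] A[i]=17>B[j]=12 take 12 → j++
[i=1,j=3] A[i]=17<=B[j]=22 take 17 → i++
[i=2,j=3] A[i]=29>B[j]=22 take 22 → j++
[i=2,j=4] A[i]=29>B[j]=24 take 24 → j++
[i=2,j=5] A[i]=29>B[j]=26 take 26 → j++
[i=2,j=6] A[i]=29<=B[j]=30 take 29 → i++
[i=3,j=6] A[i]=38>B[j]=30 take 30 → j++
[i=3,j=7] A[i]=38>B[j]=33 take 33 → j++
[i=3,j=8] A[i]=38<=B[j]=38 take 38 → i++
[i=4,j=8] A done, take B[j]=38 → j++

merged[8] = 29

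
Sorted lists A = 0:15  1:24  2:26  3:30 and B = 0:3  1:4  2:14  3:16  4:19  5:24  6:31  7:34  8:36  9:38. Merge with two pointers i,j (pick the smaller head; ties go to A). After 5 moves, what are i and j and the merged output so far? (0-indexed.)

i=1, j=4, merged so far=[3, 4, 14, 15, 16]

i=0 j=0: A[i]=15>B[j]=3 take 3, j++
i=0 j=1: A[i]=15>B[j]=4 take 4, j++
i=0 j=2: A[i]=15>B[j]=14 take 14, j++
i=0 j=3: A[i]=15<=B[j]=16 take 15, i++
i=1 j=3: A[i]=24>B[j]=16 take 16, j++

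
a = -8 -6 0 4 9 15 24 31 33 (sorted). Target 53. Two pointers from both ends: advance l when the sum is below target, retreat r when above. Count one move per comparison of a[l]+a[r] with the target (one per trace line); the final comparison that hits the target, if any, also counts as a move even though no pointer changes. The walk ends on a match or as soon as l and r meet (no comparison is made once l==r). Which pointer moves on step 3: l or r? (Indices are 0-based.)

[0,8] -8+33=25 <53 → l++
[1,8] -6+33=27 <53 → l++
[2,8] 0+33=33 <53 → l++

l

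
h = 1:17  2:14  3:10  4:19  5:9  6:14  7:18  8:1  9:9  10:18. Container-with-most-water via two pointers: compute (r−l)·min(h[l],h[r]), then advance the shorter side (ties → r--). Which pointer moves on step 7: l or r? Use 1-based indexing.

r

[1,10] min(17,18)*9=153 best=153 * → l++
[2,10] min(14,18)*8=112 best=153 → l++
[3,10] min(10,18)*7=70 best=153 → l++
[4,10] min(19,18)*6=108 best=153 → r--
[4,9] min(19,9)*5=45 best=153 → r--
[4,8] min(19,1)*4=4 best=153 → r--
[4,7] min(19,18)*3=54 best=153 → r--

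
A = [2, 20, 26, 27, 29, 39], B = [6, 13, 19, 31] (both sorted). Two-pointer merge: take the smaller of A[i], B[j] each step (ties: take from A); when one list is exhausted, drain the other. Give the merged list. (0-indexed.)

i=0 j=0: A[i]=2<=B[j]=6 take 2, i++
i=1 j=0: A[i]=20>B[j]=6 take 6, j++
i=1 j=1: A[i]=20>B[j]=13 take 13, j++
i=1 j=2: A[i]=20>B[j]=19 take 19, j++
i=1 j=3: A[i]=20<=B[j]=31 take 20, i++
i=2 j=3: A[i]=26<=B[j]=31 take 26, i++
i=3 j=3: A[i]=27<=B[j]=31 take 27, i++
i=4 j=3: A[i]=29<=B[j]=31 take 29, i++
i=5 j=3: A[i]=39>B[j]=31 take 31, j++
i=5 j=4: B done, take A[i]=39, i++

[2, 6, 13, 19, 20, 26, 27, 29, 31, 39]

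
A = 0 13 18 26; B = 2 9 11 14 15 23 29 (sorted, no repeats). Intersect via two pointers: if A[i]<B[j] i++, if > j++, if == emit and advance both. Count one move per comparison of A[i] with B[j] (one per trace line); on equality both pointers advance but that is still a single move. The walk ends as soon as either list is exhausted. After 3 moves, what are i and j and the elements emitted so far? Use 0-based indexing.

i=1, j=2, emitted=[]

i=0 j=0: 0<2, i++
i=1 j=0: 13>2, j++
i=1 j=1: 13>9, j++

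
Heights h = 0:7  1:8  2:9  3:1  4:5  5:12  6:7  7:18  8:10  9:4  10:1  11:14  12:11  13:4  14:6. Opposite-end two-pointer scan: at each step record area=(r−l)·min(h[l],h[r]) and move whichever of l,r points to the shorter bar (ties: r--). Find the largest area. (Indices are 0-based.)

max area = 90

[0,14] min(7,6)*14=84 best=84 * → r--
[0,13] min(7,4)*13=52 best=84 → r--
[0,12] min(7,11)*12=84 best=84 → l++
[1,12] min(8,11)*11=88 best=88 * → l++
[2,12] min(9,11)*10=90 best=90 * → l++
[3,12] min(1,11)*9=9 best=90 → l++
[4,12] min(5,11)*8=40 best=90 → l++
[5,12] min(12,11)*7=77 best=90 → r--
[5,11] min(12,14)*6=72 best=90 → l++
[6,11] min(7,14)*5=35 best=90 → l++
[7,11] min(18,14)*4=56 best=90 → r--
[7,10] min(18,1)*3=3 best=90 → r--
[7,9] min(18,4)*2=8 best=90 → r--
[7,8] min(18,10)*1=10 best=90 → r--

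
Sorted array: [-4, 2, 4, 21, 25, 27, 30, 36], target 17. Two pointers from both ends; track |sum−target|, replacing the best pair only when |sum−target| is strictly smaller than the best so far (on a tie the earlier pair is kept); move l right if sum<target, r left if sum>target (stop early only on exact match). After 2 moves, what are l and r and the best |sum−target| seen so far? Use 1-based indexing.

l=1, r=6, best |Δ|=9

l=1 r=8: -4+36=32 d=15 *, r--
l=1 r=7: -4+30=26 d=9 *, r--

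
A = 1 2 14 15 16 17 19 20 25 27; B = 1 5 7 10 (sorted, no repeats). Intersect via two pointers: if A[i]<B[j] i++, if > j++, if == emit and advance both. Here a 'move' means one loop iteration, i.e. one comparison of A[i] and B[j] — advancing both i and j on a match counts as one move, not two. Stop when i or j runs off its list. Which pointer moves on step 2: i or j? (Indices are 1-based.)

i

[i=1,j=1] 1==1 emit → i++,j++
[i=2,j=2] 2<5 → i++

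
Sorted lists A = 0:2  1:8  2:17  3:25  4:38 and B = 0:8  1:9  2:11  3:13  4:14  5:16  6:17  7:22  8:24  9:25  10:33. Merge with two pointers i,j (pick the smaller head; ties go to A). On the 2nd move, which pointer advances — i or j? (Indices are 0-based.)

i

i=0 j=0: A[i]=2<=B[j]=8 take 2, i++
i=1 j=0: A[i]=8<=B[j]=8 take 8, i++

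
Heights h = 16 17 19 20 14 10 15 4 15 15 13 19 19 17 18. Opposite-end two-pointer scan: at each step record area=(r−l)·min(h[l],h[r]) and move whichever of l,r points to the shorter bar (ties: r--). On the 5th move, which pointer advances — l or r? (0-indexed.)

[0,14] min(16,18)*14=224 best=224 * → l++
[1,14] min(17,18)*13=221 best=224 → l++
[2,14] min(19,18)*12=216 best=224 → r--
[2,13] min(19,17)*11=187 best=224 → r--
[2,12] min(19,19)*10=190 best=224 → r--

r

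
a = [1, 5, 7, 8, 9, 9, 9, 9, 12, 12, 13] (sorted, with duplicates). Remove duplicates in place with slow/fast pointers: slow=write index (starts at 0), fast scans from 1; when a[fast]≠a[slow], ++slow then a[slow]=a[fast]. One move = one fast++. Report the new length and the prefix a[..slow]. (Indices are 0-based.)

(s=0,f=1) a[fast]=5≠a[slow]=1 write a[1]=5 → slow++,fast++
(s=1,f=2) a[fast]=7≠a[slow]=5 write a[2]=7 → slow++,fast++
(s=2,f=3) a[fast]=8≠a[slow]=7 write a[3]=8 → slow++,fast++
(s=3,f=4) a[fast]=9≠a[slow]=8 write a[4]=9 → slow++,fast++
(s=4,f=5) a[fast]=9=a[slow] dup → fast++
(s=4,f=6) a[fast]=9=a[slow] dup → fast++
(s=4,f=7) a[fast]=9=a[slow] dup → fast++
(s=4,f=8) a[fast]=12≠a[slow]=9 write a[5]=12 → slow++,fast++
(s=5,f=9) a[fast]=12=a[slow] dup → fast++
(s=5,f=10) a[fast]=13≠a[slow]=12 write a[6]=13 → slow++,fast++

length 7; prefix = [1, 5, 7, 8, 9, 12, 13]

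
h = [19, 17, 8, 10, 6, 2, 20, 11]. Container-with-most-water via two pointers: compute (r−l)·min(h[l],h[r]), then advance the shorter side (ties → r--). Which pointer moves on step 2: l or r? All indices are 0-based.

l=0 r=7: min(19,11)*7=77 best=77 *, r--
l=0 r=6: min(19,20)*6=114 best=114 *, l++

l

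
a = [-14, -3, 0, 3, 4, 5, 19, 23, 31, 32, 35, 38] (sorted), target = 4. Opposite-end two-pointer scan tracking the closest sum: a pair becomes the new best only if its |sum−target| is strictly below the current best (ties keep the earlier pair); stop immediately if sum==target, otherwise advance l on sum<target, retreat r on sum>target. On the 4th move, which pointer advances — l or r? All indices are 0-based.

r

l=0 r=11: -14+38=24 d=20 *, r--
l=0 r=10: -14+35=21 d=17 *, r--
l=0 r=9: -14+32=18 d=14 *, r--
l=0 r=8: -14+31=17 d=13 *, r--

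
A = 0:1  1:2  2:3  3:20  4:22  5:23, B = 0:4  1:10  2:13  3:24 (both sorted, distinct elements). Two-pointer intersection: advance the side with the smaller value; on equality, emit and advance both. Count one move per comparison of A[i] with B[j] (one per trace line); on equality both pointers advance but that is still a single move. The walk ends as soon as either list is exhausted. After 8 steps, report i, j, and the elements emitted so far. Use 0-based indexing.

[i=0,j=0] 1<4 → i++
[i=1,j=0] 2<4 → i++
[i=2,j=0] 3<4 → i++
[i=3,j=0] 20>4 → j++
[i=3,j=1] 20>10 → j++
[i=3,j=2] 20>13 → j++
[i=3,j=3] 20<24 → i++
[i=4,j=3] 22<24 → i++

i=5, j=3, emitted=[]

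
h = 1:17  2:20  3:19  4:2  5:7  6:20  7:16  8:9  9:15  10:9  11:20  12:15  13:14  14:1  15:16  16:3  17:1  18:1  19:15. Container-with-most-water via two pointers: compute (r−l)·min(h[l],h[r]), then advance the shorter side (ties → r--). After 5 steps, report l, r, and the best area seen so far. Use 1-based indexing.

[1,19] min(17,15)*18=270 best=270 * → r--
[1,18] min(17,1)*17=17 best=270 → r--
[1,17] min(17,1)*16=16 best=270 → r--
[1,16] min(17,3)*15=45 best=270 → r--
[1,15] min(17,16)*14=224 best=270 → r--

l=1, r=14, best area=270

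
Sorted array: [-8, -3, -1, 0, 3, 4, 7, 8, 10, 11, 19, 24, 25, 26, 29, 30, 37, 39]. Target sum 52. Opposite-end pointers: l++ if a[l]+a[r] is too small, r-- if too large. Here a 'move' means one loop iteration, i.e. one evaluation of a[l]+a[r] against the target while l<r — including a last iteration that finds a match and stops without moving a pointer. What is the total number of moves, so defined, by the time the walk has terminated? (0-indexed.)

[0,17] -8+39=31 <52 → l++
[1,17] -3+39=36 <52 → l++
[2,17] -1+39=38 <52 → l++
[3,17] 0+39=39 <52 → l++
[4,17] 3+39=42 <52 → l++
[5,17] 4+39=43 <52 → l++
[6,17] 7+39=46 <52 → l++
[7,17] 8+39=47 <52 → l++
[8,17] 10+39=49 <52 → l++
[9,17] 11+39=50 <52 → l++
[10,17] 19+39=58 >52 → r--
[10,16] 19+37=56 >52 → r--
[10,15] 19+30=49 <52 → l++
[11,15] 24+30=54 >52 → r--
[11,14] 24+29=53 >52 → r--
[11,13] 24+26=50 <52 → l++
[12,13] 25+26=51 <52 → l++

17 moves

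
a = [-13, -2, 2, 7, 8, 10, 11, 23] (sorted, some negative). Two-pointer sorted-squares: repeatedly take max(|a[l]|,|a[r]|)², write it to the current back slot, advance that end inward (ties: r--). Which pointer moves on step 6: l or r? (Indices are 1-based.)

l=1 r=8: |-13|<=|23| out[8]=529, r--
l=1 r=7: |-13|>|11| out[7]=169, l++
l=2 r=7: |-2|<=|11| out[6]=121, r--
l=2 r=6: |-2|<=|10| out[5]=100, r--
l=2 r=5: |-2|<=|8| out[4]=64, r--
l=2 r=4: |-2|<=|7| out[3]=49, r--

r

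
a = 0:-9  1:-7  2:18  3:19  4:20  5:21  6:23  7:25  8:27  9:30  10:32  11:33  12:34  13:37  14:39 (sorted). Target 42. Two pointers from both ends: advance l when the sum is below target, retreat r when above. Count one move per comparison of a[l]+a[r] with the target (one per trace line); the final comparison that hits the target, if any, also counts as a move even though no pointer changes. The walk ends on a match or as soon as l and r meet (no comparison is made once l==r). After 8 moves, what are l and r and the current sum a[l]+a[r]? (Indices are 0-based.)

l=2, r=8, sum=45

[0,14] -9+39=30 <42 → l++
[1,14] -7+39=32 <42 → l++
[2,14] 18+39=57 >42 → r--
[2,13] 18+37=55 >42 → r--
[2,12] 18+34=52 >42 → r--
[2,11] 18+33=51 >42 → r--
[2,10] 18+32=50 >42 → r--
[2,9] 18+30=48 >42 → r--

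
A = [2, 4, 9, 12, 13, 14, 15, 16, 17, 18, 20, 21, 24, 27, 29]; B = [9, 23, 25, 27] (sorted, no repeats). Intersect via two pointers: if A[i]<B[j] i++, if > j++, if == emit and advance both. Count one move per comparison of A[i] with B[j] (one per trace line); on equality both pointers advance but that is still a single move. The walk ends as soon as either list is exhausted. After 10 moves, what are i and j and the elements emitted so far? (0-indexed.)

i=10, j=1, emitted=[9]

[i=0,j=0] 2<9 → i++
[i=1,j=0] 4<9 → i++
[i=2,j=0] 9==9 emit → i++,j++
[i=3,j=1] 12<23 → i++
[i=4,j=1] 13<23 → i++
[i=5,j=1] 14<23 → i++
[i=6,j=1] 15<23 → i++
[i=7,j=1] 16<23 → i++
[i=8,j=1] 17<23 → i++
[i=9,j=1] 18<23 → i++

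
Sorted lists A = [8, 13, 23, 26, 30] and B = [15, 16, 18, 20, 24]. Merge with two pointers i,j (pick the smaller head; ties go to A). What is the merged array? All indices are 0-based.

[i=0,j=0] A[i]=8<=B[j]=15 take 8 → i++
[i=1,j=0] A[i]=13<=B[j]=15 take 13 → i++
[i=2,j=0] A[i]=23>B[j]=15 take 15 → j++
[i=2,j=1] A[i]=23>B[j]=16 take 16 → j++
[i=2,j=2] A[i]=23>B[j]=18 take 18 → j++
[i=2,j=3] A[i]=23>B[j]=20 take 20 → j++
[i=2,j=4] A[i]=23<=B[j]=24 take 23 → i++
[i=3,j=4] A[i]=26>B[j]=24 take 24 → j++
[i=3,j=5] B done, take A[i]=26 → i++
[i=4,j=5] B done, take A[i]=30 → i++

[8, 13, 15, 16, 18, 20, 23, 24, 26, 30]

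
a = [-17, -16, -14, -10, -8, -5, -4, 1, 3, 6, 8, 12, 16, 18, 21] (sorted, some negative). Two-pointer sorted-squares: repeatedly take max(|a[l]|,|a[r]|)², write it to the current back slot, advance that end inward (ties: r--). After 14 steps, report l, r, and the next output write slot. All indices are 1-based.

l=1 r=15: |-17|<=|21| out[15]=441, r--
l=1 r=14: |-17|<=|18| out[14]=324, r--
l=1 r=13: |-17|>|16| out[13]=289, l++
l=2 r=13: |-16|<=|16| out[12]=256, r--
l=2 r=12: |-16|>|12| out[11]=256, l++
l=3 r=12: |-14|>|12| out[10]=196, l++
l=4 r=12: |-10|<=|12| out[9]=144, r--
l=4 r=11: |-10|>|8| out[8]=100, l++
l=5 r=11: |-8|<=|8| out[7]=64, r--
l=5 r=10: |-8|>|6| out[6]=64, l++
l=6 r=10: |-5|<=|6| out[5]=36, r--
l=6 r=9: |-5|>|3| out[4]=25, l++
l=7 r=9: |-4|>|3| out[3]=16, l++
l=8 r=9: |1|<=|3| out[2]=9, r--

l=8, r=8, next write slot=1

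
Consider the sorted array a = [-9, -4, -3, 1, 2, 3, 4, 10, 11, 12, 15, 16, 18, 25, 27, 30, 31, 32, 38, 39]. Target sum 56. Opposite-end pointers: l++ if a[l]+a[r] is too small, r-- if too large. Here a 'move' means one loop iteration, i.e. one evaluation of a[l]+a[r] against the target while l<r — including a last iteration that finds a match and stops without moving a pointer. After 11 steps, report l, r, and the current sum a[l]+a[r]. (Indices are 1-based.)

[1,20] -9+39=30 <56 → l++
[2,20] -4+39=35 <56 → l++
[3,20] -3+39=36 <56 → l++
[4,20] 1+39=40 <56 → l++
[5,20] 2+39=41 <56 → l++
[6,20] 3+39=42 <56 → l++
[7,20] 4+39=43 <56 → l++
[8,20] 10+39=49 <56 → l++
[9,20] 11+39=50 <56 → l++
[10,20] 12+39=51 <56 → l++
[11,20] 15+39=54 <56 → l++

l=12, r=20, sum=55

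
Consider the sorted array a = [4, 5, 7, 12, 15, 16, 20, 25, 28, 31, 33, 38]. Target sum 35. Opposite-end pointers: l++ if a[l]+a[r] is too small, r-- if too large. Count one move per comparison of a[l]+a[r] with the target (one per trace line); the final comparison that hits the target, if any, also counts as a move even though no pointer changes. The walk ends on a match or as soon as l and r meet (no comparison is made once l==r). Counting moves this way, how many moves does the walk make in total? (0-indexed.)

l=0 r=11: 4+38=42 >35, r--
l=0 r=10: 4+33=37 >35, r--
l=0 r=9: 4+31=35, found

3 moves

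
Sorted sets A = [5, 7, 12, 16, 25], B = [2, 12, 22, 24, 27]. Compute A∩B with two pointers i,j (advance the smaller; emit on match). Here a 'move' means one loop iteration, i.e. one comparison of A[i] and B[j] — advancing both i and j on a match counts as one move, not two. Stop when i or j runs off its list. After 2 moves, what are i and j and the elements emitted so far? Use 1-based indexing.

i=2, j=2, emitted=[]

[i=1,j=1] 5>2 → j++
[i=1,j=2] 5<12 → i++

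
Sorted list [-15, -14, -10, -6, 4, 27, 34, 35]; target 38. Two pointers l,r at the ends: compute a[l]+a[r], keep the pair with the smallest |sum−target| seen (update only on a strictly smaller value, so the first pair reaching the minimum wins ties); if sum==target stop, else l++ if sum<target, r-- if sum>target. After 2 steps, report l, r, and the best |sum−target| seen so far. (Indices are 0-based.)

l=0 r=7: -15+35=20 d=18 *, l++
l=1 r=7: -14+35=21 d=17 *, l++

l=2, r=7, best |Δ|=17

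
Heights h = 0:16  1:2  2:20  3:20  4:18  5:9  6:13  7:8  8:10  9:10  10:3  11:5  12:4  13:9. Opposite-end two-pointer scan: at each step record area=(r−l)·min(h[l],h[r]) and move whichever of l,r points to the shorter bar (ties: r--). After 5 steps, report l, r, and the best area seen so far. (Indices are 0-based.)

l=0, r=8, best area=117

[0,13] min(16,9)*13=117 best=117 * → r--
[0,12] min(16,4)*12=48 best=117 → r--
[0,11] min(16,5)*11=55 best=117 → r--
[0,10] min(16,3)*10=30 best=117 → r--
[0,9] min(16,10)*9=90 best=117 → r--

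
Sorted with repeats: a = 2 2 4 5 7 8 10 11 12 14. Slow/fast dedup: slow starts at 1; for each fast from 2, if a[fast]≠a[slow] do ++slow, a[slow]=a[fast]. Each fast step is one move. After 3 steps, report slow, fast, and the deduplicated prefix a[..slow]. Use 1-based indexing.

slow=3, fast=5, prefix=[2, 4, 5]

(s=1,f=2) a[fast]=2=a[slow] dup → fast++
(s=1,f=3) a[fast]=4≠a[slow]=2 write a[2]=4 → slow++,fast++
(s=2,f=4) a[fast]=5≠a[slow]=4 write a[3]=5 → slow++,fast++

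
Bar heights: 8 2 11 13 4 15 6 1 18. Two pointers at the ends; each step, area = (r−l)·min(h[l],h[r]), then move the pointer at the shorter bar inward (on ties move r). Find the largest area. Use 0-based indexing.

l=0 r=8: min(8,18)*8=64 best=64 *, l++
l=1 r=8: min(2,18)*7=14 best=64, l++
l=2 r=8: min(11,18)*6=66 best=66 *, l++
l=3 r=8: min(13,18)*5=65 best=66, l++
l=4 r=8: min(4,18)*4=16 best=66, l++
l=5 r=8: min(15,18)*3=45 best=66, l++
l=6 r=8: min(6,18)*2=12 best=66, l++
l=7 r=8: min(1,18)*1=1 best=66, l++

max area = 66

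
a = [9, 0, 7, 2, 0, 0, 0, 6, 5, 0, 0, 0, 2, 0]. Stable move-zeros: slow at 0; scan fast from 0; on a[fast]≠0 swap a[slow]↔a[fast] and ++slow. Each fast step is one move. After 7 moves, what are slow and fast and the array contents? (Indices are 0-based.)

(s=0,f=0) a[fast]=9≠0 swap→a[0]=9 → slow++,fast++
(s=1,f=1) a[fast]=0 → fast++
(s=1,f=2) a[fast]=7≠0 swap→a[1]=7 → slow++,fast++
(s=2,f=3) a[fast]=2≠0 swap→a[2]=2 → slow++,fast++
(s=3,f=4) a[fast]=0 → fast++
(s=3,f=5) a[fast]=0 → fast++
(s=3,f=6) a[fast]=0 → fast++

slow=3, fast=7, a=[9, 7, 2, 0, 0, 0, 0, 6, 5, 0, 0, 0, 2, 0]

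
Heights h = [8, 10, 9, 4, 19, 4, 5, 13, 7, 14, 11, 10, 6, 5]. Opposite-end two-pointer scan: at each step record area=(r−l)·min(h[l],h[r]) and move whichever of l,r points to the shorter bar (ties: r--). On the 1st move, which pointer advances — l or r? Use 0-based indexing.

[0,13] min(8,5)*13=65 best=65 * → r--

r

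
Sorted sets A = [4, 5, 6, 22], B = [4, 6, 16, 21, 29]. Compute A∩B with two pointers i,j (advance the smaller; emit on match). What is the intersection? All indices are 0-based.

intersection = [4, 6]

[i=0,j=0] 4==4 emit → i++,j++
[i=1,j=1] 5<6 → i++
[i=2,j=1] 6==6 emit → i++,j++
[i=3,j=2] 22>16 → j++
[i=3,j=3] 22>21 → j++
[i=3,j=4] 22<29 → i++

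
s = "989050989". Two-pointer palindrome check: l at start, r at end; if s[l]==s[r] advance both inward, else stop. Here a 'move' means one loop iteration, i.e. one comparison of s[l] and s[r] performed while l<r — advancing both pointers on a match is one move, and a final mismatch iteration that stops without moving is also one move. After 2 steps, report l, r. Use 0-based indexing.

l=2, r=6

l=0 r=8: '9'=='9', l++,r--
l=1 r=7: '8'=='8', l++,r--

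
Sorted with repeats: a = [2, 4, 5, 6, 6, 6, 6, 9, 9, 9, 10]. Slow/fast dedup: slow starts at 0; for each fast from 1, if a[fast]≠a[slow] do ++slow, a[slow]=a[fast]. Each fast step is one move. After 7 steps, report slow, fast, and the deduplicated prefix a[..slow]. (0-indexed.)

slow=4, fast=8, prefix=[2, 4, 5, 6, 9]

(s=0,f=1) a[fast]=4≠a[slow]=2 write a[1]=4 → slow++,fast++
(s=1,f=2) a[fast]=5≠a[slow]=4 write a[2]=5 → slow++,fast++
(s=2,f=3) a[fast]=6≠a[slow]=5 write a[3]=6 → slow++,fast++
(s=3,f=4) a[fast]=6=a[slow] dup → fast++
(s=3,f=5) a[fast]=6=a[slow] dup → fast++
(s=3,f=6) a[fast]=6=a[slow] dup → fast++
(s=3,f=7) a[fast]=9≠a[slow]=6 write a[4]=9 → slow++,fast++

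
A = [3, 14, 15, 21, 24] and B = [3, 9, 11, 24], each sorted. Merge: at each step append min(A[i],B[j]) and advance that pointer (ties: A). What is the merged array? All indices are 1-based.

i=1 j=1: A[i]=3<=B[j]=3 take 3, i++
i=2 j=1: A[i]=14>B[j]=3 take 3, j++
i=2 j=2: A[i]=14>B[j]=9 take 9, j++
i=2 j=3: A[i]=14>B[j]=11 take 11, j++
i=2 j=4: A[i]=14<=B[j]=24 take 14, i++
i=3 j=4: A[i]=15<=B[j]=24 take 15, i++
i=4 j=4: A[i]=21<=B[j]=24 take 21, i++
i=5 j=4: A[i]=24<=B[j]=24 take 24, i++
i=6 j=4: A done, take B[j]=24, j++

[3, 3, 9, 11, 14, 15, 21, 24, 24]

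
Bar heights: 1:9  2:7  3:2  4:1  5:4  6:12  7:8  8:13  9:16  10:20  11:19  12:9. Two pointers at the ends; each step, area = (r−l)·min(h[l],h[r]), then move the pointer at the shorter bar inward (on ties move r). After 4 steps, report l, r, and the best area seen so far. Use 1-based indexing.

l=1 r=12: min(9,9)*11=99 best=99 *, r--
l=1 r=11: min(9,19)*10=90 best=99, l++
l=2 r=11: min(7,19)*9=63 best=99, l++
l=3 r=11: min(2,19)*8=16 best=99, l++

l=4, r=11, best area=99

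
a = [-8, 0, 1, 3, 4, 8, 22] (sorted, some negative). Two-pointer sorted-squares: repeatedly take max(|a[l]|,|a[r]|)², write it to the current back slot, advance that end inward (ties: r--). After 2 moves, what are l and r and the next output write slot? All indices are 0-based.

l=0, r=4, next write slot=4

[0,6] |-8|<=|22| out[6]=484 → r--
[0,5] |-8|<=|8| out[5]=64 → r--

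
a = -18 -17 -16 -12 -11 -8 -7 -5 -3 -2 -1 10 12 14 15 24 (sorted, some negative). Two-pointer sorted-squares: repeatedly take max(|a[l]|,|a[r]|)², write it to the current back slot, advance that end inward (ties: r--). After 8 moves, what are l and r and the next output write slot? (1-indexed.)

l=5, r=12, next write slot=8

l=1 r=16: |-18|<=|24| out[16]=576, r--
l=1 r=15: |-18|>|15| out[15]=324, l++
l=2 r=15: |-17|>|15| out[14]=289, l++
l=3 r=15: |-16|>|15| out[13]=256, l++
l=4 r=15: |-12|<=|15| out[12]=225, r--
l=4 r=14: |-12|<=|14| out[11]=196, r--
l=4 r=13: |-12|<=|12| out[10]=144, r--
l=4 r=12: |-12|>|10| out[9]=144, l++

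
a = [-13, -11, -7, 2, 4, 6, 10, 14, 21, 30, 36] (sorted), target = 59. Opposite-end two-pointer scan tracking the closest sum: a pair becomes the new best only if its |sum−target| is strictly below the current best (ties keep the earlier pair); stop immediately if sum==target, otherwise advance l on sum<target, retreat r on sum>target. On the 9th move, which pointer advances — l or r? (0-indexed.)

l

l=0 r=10: -13+36=23 d=36 *, l++
l=1 r=10: -11+36=25 d=34 *, l++
l=2 r=10: -7+36=29 d=30 *, l++
l=3 r=10: 2+36=38 d=21 *, l++
l=4 r=10: 4+36=40 d=19 *, l++
l=5 r=10: 6+36=42 d=17 *, l++
l=6 r=10: 10+36=46 d=13 *, l++
l=7 r=10: 14+36=50 d=9 *, l++
l=8 r=10: 21+36=57 d=2 *, l++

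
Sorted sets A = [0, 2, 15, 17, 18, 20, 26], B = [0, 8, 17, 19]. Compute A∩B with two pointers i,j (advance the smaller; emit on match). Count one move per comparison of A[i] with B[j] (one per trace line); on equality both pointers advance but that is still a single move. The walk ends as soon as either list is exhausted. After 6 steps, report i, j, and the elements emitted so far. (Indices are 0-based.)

i=5, j=3, emitted=[0, 17]

i=0 j=0: 0==0 emit, i++,j++
i=1 j=1: 2<8, i++
i=2 j=1: 15>8, j++
i=2 j=2: 15<17, i++
i=3 j=2: 17==17 emit, i++,j++
i=4 j=3: 18<19, i++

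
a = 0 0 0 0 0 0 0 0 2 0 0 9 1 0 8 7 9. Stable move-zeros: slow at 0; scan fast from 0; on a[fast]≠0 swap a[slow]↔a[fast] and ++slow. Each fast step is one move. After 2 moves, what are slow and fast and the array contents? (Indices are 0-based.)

slow=0 fast=0: a[fast]=0, fast++
slow=0 fast=1: a[fast]=0, fast++

slow=0, fast=2, a=[0, 0, 0, 0, 0, 0, 0, 0, 2, 0, 0, 9, 1, 0, 8, 7, 9]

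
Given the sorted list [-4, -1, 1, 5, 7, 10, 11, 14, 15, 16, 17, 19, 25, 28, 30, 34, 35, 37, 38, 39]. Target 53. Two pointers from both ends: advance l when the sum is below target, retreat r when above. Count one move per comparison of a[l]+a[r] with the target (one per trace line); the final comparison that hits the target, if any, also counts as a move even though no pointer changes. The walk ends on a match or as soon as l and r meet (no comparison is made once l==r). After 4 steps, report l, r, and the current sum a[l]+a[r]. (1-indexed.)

[1,20] -4+39=35 <53 → l++
[2,20] -1+39=38 <53 → l++
[3,20] 1+39=40 <53 → l++
[4,20] 5+39=44 <53 → l++

l=5, r=20, sum=46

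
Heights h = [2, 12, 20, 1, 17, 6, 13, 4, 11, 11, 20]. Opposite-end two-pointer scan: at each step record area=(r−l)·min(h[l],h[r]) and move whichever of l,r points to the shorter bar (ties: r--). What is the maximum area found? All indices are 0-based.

l=0 r=10: min(2,20)*10=20 best=20 *, l++
l=1 r=10: min(12,20)*9=108 best=108 *, l++
l=2 r=10: min(20,20)*8=160 best=160 *, r--
l=2 r=9: min(20,11)*7=77 best=160, r--
l=2 r=8: min(20,11)*6=66 best=160, r--
l=2 r=7: min(20,4)*5=20 best=160, r--
l=2 r=6: min(20,13)*4=52 best=160, r--
l=2 r=5: min(20,6)*3=18 best=160, r--
l=2 r=4: min(20,17)*2=34 best=160, r--
l=2 r=3: min(20,1)*1=1 best=160, r--

max area = 160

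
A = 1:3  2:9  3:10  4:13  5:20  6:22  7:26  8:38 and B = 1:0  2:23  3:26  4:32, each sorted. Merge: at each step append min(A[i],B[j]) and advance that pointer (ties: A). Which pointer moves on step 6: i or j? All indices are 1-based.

[i=1,j=1] A[i]=3>B[j]=0 take 0 → j++
[i=1,j=2] A[i]=3<=B[j]=23 take 3 → i++
[i=2,j=2] A[i]=9<=B[j]=23 take 9 → i++
[i=3,j=2] A[i]=10<=B[j]=23 take 10 → i++
[i=4,j=2] A[i]=13<=B[j]=23 take 13 → i++
[i=5,j=2] A[i]=20<=B[j]=23 take 20 → i++

i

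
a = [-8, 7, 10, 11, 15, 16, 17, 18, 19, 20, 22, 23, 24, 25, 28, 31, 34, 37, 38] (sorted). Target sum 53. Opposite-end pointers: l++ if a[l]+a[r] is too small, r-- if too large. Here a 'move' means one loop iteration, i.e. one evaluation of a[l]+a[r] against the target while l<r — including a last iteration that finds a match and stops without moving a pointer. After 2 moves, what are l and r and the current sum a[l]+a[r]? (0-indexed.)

l=0 r=18: -8+38=30 <53, l++
l=1 r=18: 7+38=45 <53, l++

l=2, r=18, sum=48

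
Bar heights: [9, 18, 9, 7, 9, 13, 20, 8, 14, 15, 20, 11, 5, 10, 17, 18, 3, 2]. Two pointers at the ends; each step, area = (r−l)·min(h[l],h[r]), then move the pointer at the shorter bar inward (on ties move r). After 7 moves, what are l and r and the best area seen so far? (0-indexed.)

[0,17] min(9,2)*17=34 best=34 * → r--
[0,16] min(9,3)*16=48 best=48 * → r--
[0,15] min(9,18)*15=135 best=135 * → l++
[1,15] min(18,18)*14=252 best=252 * → r--
[1,14] min(18,17)*13=221 best=252 → r--
[1,13] min(18,10)*12=120 best=252 → r--
[1,12] min(18,5)*11=55 best=252 → r--

l=1, r=11, best area=252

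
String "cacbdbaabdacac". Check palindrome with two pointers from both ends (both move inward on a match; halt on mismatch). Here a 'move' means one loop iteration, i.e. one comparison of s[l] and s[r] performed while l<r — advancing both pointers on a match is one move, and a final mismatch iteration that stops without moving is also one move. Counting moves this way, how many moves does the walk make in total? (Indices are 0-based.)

4 moves

[0,13] 'c'=='c' → l++,r--
[1,12] 'a'=='a' → l++,r--
[2,11] 'c'=='c' → l++,r--
[3,10] 'b'!='a' → stop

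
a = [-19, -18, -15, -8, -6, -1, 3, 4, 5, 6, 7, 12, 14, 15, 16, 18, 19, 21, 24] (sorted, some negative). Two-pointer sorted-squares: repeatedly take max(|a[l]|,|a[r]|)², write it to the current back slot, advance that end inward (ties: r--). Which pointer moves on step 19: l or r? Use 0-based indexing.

r

[0,18] |-19|<=|24| out[18]=576 → r--
[0,17] |-19|<=|21| out[17]=441 → r--
[0,16] |-19|<=|19| out[16]=361 → r--
[0,15] |-19|>|18| out[15]=361 → l++
[1,15] |-18|<=|18| out[14]=324 → r--
[1,14] |-18|>|16| out[13]=324 → l++
[2,14] |-15|<=|16| out[12]=256 → r--
[2,13] |-15|<=|15| out[11]=225 → r--
[2,12] |-15|>|14| out[10]=225 → l++
[3,12] |-8|<=|14| out[9]=196 → r--
[3,11] |-8|<=|12| out[8]=144 → r--
[3,10] |-8|>|7| out[7]=64 → l++
[4,10] |-6|<=|7| out[6]=49 → r--
[4,9] |-6|<=|6| out[5]=36 → r--
[4,8] |-6|>|5| out[4]=36 → l++
[5,8] |-1|<=|5| out[3]=25 → r--
[5,7] |-1|<=|4| out[2]=16 → r--
[5,6] |-1|<=|3| out[1]=9 → r--
[5,5] |-1|<=|-1| out[0]=1 → r--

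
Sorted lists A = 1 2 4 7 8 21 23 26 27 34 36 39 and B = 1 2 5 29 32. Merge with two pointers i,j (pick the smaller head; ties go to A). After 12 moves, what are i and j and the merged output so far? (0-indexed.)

i=0 j=0: A[i]=1<=B[j]=1 take 1, i++
i=1 j=0: A[i]=2>B[j]=1 take 1, j++
i=1 j=1: A[i]=2<=B[j]=2 take 2, i++
i=2 j=1: A[i]=4>B[j]=2 take 2, j++
i=2 j=2: A[i]=4<=B[j]=5 take 4, i++
i=3 j=2: A[i]=7>B[j]=5 take 5, j++
i=3 j=3: A[i]=7<=B[j]=29 take 7, i++
i=4 j=3: A[i]=8<=B[j]=29 take 8, i++
i=5 j=3: A[i]=21<=B[j]=29 take 21, i++
i=6 j=3: A[i]=23<=B[j]=29 take 23, i++
i=7 j=3: A[i]=26<=B[j]=29 take 26, i++
i=8 j=3: A[i]=27<=B[j]=29 take 27, i++

i=9, j=3, merged so far=[1, 1, 2, 2, 4, 5, 7, 8, 21, 23, 26, 27]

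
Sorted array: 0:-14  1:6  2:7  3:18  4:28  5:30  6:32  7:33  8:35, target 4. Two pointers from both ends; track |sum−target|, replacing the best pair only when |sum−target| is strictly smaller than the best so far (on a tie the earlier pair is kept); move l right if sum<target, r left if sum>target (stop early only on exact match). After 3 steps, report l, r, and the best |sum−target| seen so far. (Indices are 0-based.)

l=0 r=8: -14+35=21 d=17 *, r--
l=0 r=7: -14+33=19 d=15 *, r--
l=0 r=6: -14+32=18 d=14 *, r--

l=0, r=5, best |Δ|=14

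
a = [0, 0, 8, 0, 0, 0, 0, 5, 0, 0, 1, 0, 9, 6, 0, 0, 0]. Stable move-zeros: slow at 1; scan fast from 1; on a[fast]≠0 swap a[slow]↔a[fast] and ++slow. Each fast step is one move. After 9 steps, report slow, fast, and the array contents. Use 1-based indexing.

slow=1 fast=1: a[fast]=0, fast++
slow=1 fast=2: a[fast]=0, fast++
slow=1 fast=3: a[fast]=8≠0 swap→a[1]=8, slow++,fast++
slow=2 fast=4: a[fast]=0, fast++
slow=2 fast=5: a[fast]=0, fast++
slow=2 fast=6: a[fast]=0, fast++
slow=2 fast=7: a[fast]=0, fast++
slow=2 fast=8: a[fast]=5≠0 swap→a[2]=5, slow++,fast++
slow=3 fast=9: a[fast]=0, fast++

slow=3, fast=10, a=[8, 5, 0, 0, 0, 0, 0, 0, 0, 0, 1, 0, 9, 6, 0, 0, 0]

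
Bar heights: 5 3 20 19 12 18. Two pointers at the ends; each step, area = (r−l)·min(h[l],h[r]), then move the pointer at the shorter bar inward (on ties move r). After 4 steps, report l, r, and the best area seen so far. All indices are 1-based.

[1,6] min(5,18)*5=25 best=25 * → l++
[2,6] min(3,18)*4=12 best=25 → l++
[3,6] min(20,18)*3=54 best=54 * → r--
[3,5] min(20,12)*2=24 best=54 → r--

l=3, r=4, best area=54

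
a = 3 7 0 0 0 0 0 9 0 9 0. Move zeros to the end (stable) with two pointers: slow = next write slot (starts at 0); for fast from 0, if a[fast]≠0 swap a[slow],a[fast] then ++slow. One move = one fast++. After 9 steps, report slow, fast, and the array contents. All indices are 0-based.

(s=0,f=0) a[fast]=3≠0 swap→a[0]=3 → slow++,fast++
(s=1,f=1) a[fast]=7≠0 swap→a[1]=7 → slow++,fast++
(s=2,f=2) a[fast]=0 → fast++
(s=2,f=3) a[fast]=0 → fast++
(s=2,f=4) a[fast]=0 → fast++
(s=2,f=5) a[fast]=0 → fast++
(s=2,f=6) a[fast]=0 → fast++
(s=2,f=7) a[fast]=9≠0 swap→a[2]=9 → slow++,fast++
(s=3,f=8) a[fast]=0 → fast++

slow=3, fast=9, a=[3, 7, 9, 0, 0, 0, 0, 0, 0, 9, 0]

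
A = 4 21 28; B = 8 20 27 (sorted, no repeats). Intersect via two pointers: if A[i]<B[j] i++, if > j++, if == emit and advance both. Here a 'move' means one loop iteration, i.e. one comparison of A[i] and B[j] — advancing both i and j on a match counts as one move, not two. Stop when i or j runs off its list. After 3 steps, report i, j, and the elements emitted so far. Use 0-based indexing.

[i=0,j=0] 4<8 → i++
[i=1,j=0] 21>8 → j++
[i=1,j=1] 21>20 → j++

i=1, j=2, emitted=[]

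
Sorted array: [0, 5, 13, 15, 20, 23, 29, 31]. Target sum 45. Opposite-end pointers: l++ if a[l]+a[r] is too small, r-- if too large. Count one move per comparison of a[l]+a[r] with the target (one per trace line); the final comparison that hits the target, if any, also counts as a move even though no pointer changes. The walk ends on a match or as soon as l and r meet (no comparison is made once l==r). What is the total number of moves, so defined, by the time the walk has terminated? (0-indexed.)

7 moves

l=0 r=7: 0+31=31 <45, l++
l=1 r=7: 5+31=36 <45, l++
l=2 r=7: 13+31=44 <45, l++
l=3 r=7: 15+31=46 >45, r--
l=3 r=6: 15+29=44 <45, l++
l=4 r=6: 20+29=49 >45, r--
l=4 r=5: 20+23=43 <45, l++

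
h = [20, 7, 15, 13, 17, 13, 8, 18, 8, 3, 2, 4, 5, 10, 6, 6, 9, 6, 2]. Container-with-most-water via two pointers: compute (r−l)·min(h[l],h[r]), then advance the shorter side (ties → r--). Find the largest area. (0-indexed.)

[0,18] min(20,2)*18=36 best=36 * → r--
[0,17] min(20,6)*17=102 best=102 * → r--
[0,16] min(20,9)*16=144 best=144 * → r--
[0,15] min(20,6)*15=90 best=144 → r--
[0,14] min(20,6)*14=84 best=144 → r--
[0,13] min(20,10)*13=130 best=144 → r--
[0,12] min(20,5)*12=60 best=144 → r--
[0,11] min(20,4)*11=44 best=144 → r--
[0,10] min(20,2)*10=20 best=144 → r--
[0,9] min(20,3)*9=27 best=144 → r--
[0,8] min(20,8)*8=64 best=144 → r--
[0,7] min(20,18)*7=126 best=144 → r--
[0,6] min(20,8)*6=48 best=144 → r--
[0,5] min(20,13)*5=65 best=144 → r--
[0,4] min(20,17)*4=68 best=144 → r--
[0,3] min(20,13)*3=39 best=144 → r--
[0,2] min(20,15)*2=30 best=144 → r--
[0,1] min(20,7)*1=7 best=144 → r--

max area = 144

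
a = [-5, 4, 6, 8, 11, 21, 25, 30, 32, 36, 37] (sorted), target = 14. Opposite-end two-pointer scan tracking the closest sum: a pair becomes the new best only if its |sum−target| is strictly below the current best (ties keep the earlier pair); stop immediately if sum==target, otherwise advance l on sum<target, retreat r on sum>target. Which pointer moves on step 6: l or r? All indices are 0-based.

r

[0,10] -5+37=32 d=18 * → r--
[0,9] -5+36=31 d=17 * → r--
[0,8] -5+32=27 d=13 * → r--
[0,7] -5+30=25 d=11 * → r--
[0,6] -5+25=20 d=6 * → r--
[0,5] -5+21=16 d=2 * → r--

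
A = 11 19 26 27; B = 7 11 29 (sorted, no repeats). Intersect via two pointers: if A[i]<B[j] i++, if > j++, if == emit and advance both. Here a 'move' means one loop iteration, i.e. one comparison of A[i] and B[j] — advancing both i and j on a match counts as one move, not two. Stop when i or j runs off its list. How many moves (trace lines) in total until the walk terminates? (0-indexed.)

[i=0,j=0] 11>7 → j++
[i=0,j=1] 11==11 emit → i++,j++
[i=1,j=2] 19<29 → i++
[i=2,j=2] 26<29 → i++
[i=3,j=2] 27<29 → i++

5 moves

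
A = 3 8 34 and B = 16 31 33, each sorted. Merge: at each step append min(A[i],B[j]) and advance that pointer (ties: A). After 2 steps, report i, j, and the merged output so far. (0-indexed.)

i=0 j=0: A[i]=3<=B[j]=16 take 3, i++
i=1 j=0: A[i]=8<=B[j]=16 take 8, i++

i=2, j=0, merged so far=[3, 8]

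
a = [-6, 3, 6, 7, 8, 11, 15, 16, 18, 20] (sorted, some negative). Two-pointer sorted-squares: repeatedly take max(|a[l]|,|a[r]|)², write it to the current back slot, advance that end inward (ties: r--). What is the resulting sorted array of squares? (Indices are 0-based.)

[9, 36, 36, 49, 64, 121, 225, 256, 324, 400]

[0,9] |-6|<=|20| out[9]=400 → r--
[0,8] |-6|<=|18| out[8]=324 → r--
[0,7] |-6|<=|16| out[7]=256 → r--
[0,6] |-6|<=|15| out[6]=225 → r--
[0,5] |-6|<=|11| out[5]=121 → r--
[0,4] |-6|<=|8| out[4]=64 → r--
[0,3] |-6|<=|7| out[3]=49 → r--
[0,2] |-6|<=|6| out[2]=36 → r--
[0,1] |-6|>|3| out[1]=36 → l++
[1,1] |3|<=|3| out[0]=9 → r--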